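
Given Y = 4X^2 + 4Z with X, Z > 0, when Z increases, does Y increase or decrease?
Y increases

Taking the partial derivative:
∂Y/∂Z = 4

∂Y/∂Z = 4 > 0 (assuming positive values)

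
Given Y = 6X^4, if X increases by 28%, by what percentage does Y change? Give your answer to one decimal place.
168.4%

For Y = 6X^4:
If X → X(1 + 0.28)
Then Y → Y · (1 + 0.28)^4
     ≈ Y · 2.6844

Percentage change = ((1 + 0.28)^4 − 1) × 100% ≈ 168.4%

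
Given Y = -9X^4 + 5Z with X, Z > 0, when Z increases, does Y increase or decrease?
Y increases

Taking the partial derivative:
∂Y/∂Z = 5

∂Y/∂Z = 5 > 0 (assuming positive values)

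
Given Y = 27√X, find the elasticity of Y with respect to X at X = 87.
Elasticity = 1/2

Elasticity = (dY/dX) · (X/Y)

dY/dX = 27/(2·√X)
At X = 87: dY/dX = 9·√87/58, Y = 27·√87

Elasticity = (9·√87/58) · (87 / (27·√87)) = 1/2

Interpretation: for a small percentage change in X, the percentage change in Y is approximately 0.50 times as large.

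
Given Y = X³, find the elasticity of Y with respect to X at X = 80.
Elasticity = 3

Elasticity = (dY/dX) · (X/Y)

dY/dX = 3·X²
At X = 80: dY/dX = 19200, Y = 512000

Elasticity = 19200 · (80 / 512000) = 3

Interpretation: for a small percentage change in X, the percentage change in Y is approximately 3.00 times as large.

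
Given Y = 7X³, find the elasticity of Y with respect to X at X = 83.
Elasticity = 3

Elasticity = (dY/dX) · (X/Y)

dY/dX = 21·X²
At X = 83: dY/dX = 144669, Y = 4002509

Elasticity = 144669 · (83 / 4002509) = 3

Interpretation: for a small percentage change in X, the percentage change in Y is approximately 3.00 times as large.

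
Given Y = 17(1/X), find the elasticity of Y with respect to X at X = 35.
Elasticity = -1

Elasticity = (dY/dX) · (X/Y)

dY/dX = -17/X²
At X = 35: dY/dX = -17/1225, Y = 17/35

Elasticity = (-17/1225) · (35 / (17/35)) = -1

Interpretation: for a small percentage change in X, the percentage change in Y is approximately -1.00 times as large.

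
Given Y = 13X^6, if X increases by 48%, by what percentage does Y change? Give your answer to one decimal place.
950.9%

For Y = 13X^6:
If X → X(1 + 0.48)
Then Y → Y · (1 + 0.48)^6
     ≈ Y · 10.5092

Percentage change = ((1 + 0.48)^6 − 1) × 100% ≈ 950.9%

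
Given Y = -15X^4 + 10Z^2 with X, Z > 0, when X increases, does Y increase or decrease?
Y decreases

Taking the partial derivative:
∂Y/∂X = -60X^3

∂Y/∂X = -60X^3 < 0 (assuming positive values)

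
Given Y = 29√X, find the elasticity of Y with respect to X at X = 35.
Elasticity = 1/2

Elasticity = (dY/dX) · (X/Y)

dY/dX = 29/(2·√X)
At X = 35: dY/dX = 29·√35/70, Y = 29·√35

Elasticity = (29·√35/70) · (35 / (29·√35)) = 1/2

Interpretation: for a small percentage change in X, the percentage change in Y is approximately 0.50 times as large.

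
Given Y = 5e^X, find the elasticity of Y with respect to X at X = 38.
Elasticity = 38

Elasticity = (dY/dX) · (X/Y)

dY/dX = 5·e^X
At X = 38: dY/dX = 5·e^38, Y = 5·e^38

Elasticity = (5·e^38) · (38 / (5·e^38)) = 38

Interpretation: for a small percentage change in X, the percentage change in Y is approximately 38.00 times as large.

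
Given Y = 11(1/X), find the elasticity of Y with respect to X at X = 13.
Elasticity = -1

Elasticity = (dY/dX) · (X/Y)

dY/dX = -11/X²
At X = 13: dY/dX = -11/169, Y = 11/13

Elasticity = (-11/169) · (13 / (11/13)) = -1

Interpretation: for a small percentage change in X, the percentage change in Y is approximately -1.00 times as large.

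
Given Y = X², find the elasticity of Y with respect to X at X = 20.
Elasticity = 2

Elasticity = (dY/dX) · (X/Y)

dY/dX = 2·X
At X = 20: dY/dX = 40, Y = 400

Elasticity = 40 · (20 / 400) = 2

Interpretation: for a small percentage change in X, the percentage change in Y is approximately 2.00 times as large.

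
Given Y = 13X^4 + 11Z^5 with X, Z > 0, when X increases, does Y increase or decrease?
Y increases

Taking the partial derivative:
∂Y/∂X = 52X^3

∂Y/∂X = 52X^3 > 0 (assuming positive values)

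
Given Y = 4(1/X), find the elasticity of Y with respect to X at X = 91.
Elasticity = -1

Elasticity = (dY/dX) · (X/Y)

dY/dX = -4/X²
At X = 91: dY/dX = -4/8281, Y = 4/91

Elasticity = (-4/8281) · (91 / (4/91)) = -1

Interpretation: for a small percentage change in X, the percentage change in Y is approximately -1.00 times as large.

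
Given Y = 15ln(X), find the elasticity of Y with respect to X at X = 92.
Elasticity = 1/ln(92) ≈ 0.2212

Elasticity = (dY/dX) · (X/Y)

dY/dX = 15/X
At X = 92: dY/dX = 15/92, Y = 15·ln(92)

Elasticity = (15/92) · (92 / (15·ln(92))) = 1/ln(92) ≈ 0.2212

Interpretation: for a small percentage change in X, the percentage change in Y is approximately 0.22 times as large.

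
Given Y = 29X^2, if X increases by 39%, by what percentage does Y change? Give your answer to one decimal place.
93.2%

For Y = 29X^2:
If X → X(1 + 0.39)
Then Y → Y · (1 + 0.39)^2
     = Y · 1.9321

Percentage change = ((1 + 0.39)^2 − 1) × 100% ≈ 93.2%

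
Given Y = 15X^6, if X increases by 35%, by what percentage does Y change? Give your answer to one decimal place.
505.3%

For Y = 15X^6:
If X → X(1 + 0.35)
Then Y → Y · (1 + 0.35)^6
     ≈ Y · 6.0534

Percentage change = ((1 + 0.35)^6 − 1) × 100% ≈ 505.3%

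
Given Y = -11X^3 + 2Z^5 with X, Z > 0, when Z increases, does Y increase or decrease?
Y increases

Taking the partial derivative:
∂Y/∂Z = 10Z^4

∂Y/∂Z = 10Z^4 > 0 (assuming positive values)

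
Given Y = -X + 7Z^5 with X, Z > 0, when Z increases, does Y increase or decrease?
Y increases

Taking the partial derivative:
∂Y/∂Z = 35Z^4

∂Y/∂Z = 35Z^4 > 0 (assuming positive values)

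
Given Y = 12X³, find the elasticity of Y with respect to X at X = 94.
Elasticity = 3

Elasticity = (dY/dX) · (X/Y)

dY/dX = 36·X²
At X = 94: dY/dX = 318096, Y = 9967008

Elasticity = 318096 · (94 / 9967008) = 3

Interpretation: for a small percentage change in X, the percentage change in Y is approximately 3.00 times as large.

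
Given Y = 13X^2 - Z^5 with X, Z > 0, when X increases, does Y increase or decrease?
Y increases

Taking the partial derivative:
∂Y/∂X = 26X

∂Y/∂X = 26X > 0 (assuming positive values)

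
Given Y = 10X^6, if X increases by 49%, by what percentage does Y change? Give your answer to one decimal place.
994.3%

For Y = 10X^6:
If X → X(1 + 0.49)
Then Y → Y · (1 + 0.49)^6
     ≈ Y · 10.9425

Percentage change = ((1 + 0.49)^6 − 1) × 100% ≈ 994.3%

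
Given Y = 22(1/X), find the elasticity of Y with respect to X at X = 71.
Elasticity = -1

Elasticity = (dY/dX) · (X/Y)

dY/dX = -22/X²
At X = 71: dY/dX = -22/5041, Y = 22/71

Elasticity = (-22/5041) · (71 / (22/71)) = -1

Interpretation: for a small percentage change in X, the percentage change in Y is approximately -1.00 times as large.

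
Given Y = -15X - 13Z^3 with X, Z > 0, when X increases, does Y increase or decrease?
Y decreases

Taking the partial derivative:
∂Y/∂X = -15

∂Y/∂X = -15 < 0 (assuming positive values)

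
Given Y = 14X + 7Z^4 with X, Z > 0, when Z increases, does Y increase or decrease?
Y increases

Taking the partial derivative:
∂Y/∂Z = 28Z^3

∂Y/∂Z = 28Z^3 > 0 (assuming positive values)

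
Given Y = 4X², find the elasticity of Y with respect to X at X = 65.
Elasticity = 2

Elasticity = (dY/dX) · (X/Y)

dY/dX = 8·X
At X = 65: dY/dX = 520, Y = 16900

Elasticity = 520 · (65 / 16900) = 2

Interpretation: for a small percentage change in X, the percentage change in Y is approximately 2.00 times as large.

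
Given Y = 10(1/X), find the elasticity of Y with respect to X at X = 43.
Elasticity = -1

Elasticity = (dY/dX) · (X/Y)

dY/dX = -10/X²
At X = 43: dY/dX = -10/1849, Y = 10/43

Elasticity = (-10/1849) · (43 / (10/43)) = -1

Interpretation: for a small percentage change in X, the percentage change in Y is approximately -1.00 times as large.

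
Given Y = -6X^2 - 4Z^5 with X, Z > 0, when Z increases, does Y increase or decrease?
Y decreases

Taking the partial derivative:
∂Y/∂Z = -20Z^4

∂Y/∂Z = -20Z^4 < 0 (assuming positive values)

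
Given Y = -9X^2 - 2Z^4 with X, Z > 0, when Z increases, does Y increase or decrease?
Y decreases

Taking the partial derivative:
∂Y/∂Z = -8Z^3

∂Y/∂Z = -8Z^3 < 0 (assuming positive values)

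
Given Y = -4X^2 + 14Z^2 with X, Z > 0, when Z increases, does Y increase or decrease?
Y increases

Taking the partial derivative:
∂Y/∂Z = 28Z

∂Y/∂Z = 28Z > 0 (assuming positive values)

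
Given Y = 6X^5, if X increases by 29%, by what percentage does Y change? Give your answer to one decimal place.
257.2%

For Y = 6X^5:
If X → X(1 + 0.29)
Then Y → Y · (1 + 0.29)^5
     ≈ Y · 3.5723

Percentage change = ((1 + 0.29)^5 − 1) × 100% ≈ 257.2%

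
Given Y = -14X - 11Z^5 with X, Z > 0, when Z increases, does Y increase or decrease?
Y decreases

Taking the partial derivative:
∂Y/∂Z = -55Z^4

∂Y/∂Z = -55Z^4 < 0 (assuming positive values)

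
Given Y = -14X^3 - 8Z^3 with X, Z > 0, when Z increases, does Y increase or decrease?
Y decreases

Taking the partial derivative:
∂Y/∂Z = -24Z^2

∂Y/∂Z = -24Z^2 < 0 (assuming positive values)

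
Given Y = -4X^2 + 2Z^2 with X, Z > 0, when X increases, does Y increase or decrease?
Y decreases

Taking the partial derivative:
∂Y/∂X = -8X

∂Y/∂X = -8X < 0 (assuming positive values)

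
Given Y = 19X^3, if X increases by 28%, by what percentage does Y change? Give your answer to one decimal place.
109.7%

For Y = 19X^3:
If X → X(1 + 0.28)
Then Y → Y · (1 + 0.28)^3
     ≈ Y · 2.0972

Percentage change = ((1 + 0.28)^3 − 1) × 100% ≈ 109.7%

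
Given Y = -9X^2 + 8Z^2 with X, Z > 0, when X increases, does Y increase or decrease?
Y decreases

Taking the partial derivative:
∂Y/∂X = -18X

∂Y/∂X = -18X < 0 (assuming positive values)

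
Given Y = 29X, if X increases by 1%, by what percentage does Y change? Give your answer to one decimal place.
1.0%

For Y = 29X:
If X → X(1 + 0.01)
Then Y → Y · (1 + 0.01)^1
     = Y · 1.0100

Percentage change = ((1 + 0.01)^1 − 1) × 100% = 1.0%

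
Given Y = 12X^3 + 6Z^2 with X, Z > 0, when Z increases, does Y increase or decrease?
Y increases

Taking the partial derivative:
∂Y/∂Z = 12Z

∂Y/∂Z = 12Z > 0 (assuming positive values)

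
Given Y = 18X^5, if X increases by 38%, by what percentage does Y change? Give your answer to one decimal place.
400.5%

For Y = 18X^5:
If X → X(1 + 0.38)
Then Y → Y · (1 + 0.38)^5
     ≈ Y · 5.0049

Percentage change = ((1 + 0.38)^5 − 1) × 100% ≈ 400.5%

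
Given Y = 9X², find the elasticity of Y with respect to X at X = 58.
Elasticity = 2

Elasticity = (dY/dX) · (X/Y)

dY/dX = 18·X
At X = 58: dY/dX = 1044, Y = 30276

Elasticity = 1044 · (58 / 30276) = 2

Interpretation: for a small percentage change in X, the percentage change in Y is approximately 2.00 times as large.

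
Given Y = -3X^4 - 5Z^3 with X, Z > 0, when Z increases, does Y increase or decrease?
Y decreases

Taking the partial derivative:
∂Y/∂Z = -15Z^2

∂Y/∂Z = -15Z^2 < 0 (assuming positive values)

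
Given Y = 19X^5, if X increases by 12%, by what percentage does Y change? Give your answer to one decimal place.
76.2%

For Y = 19X^5:
If X → X(1 + 0.12)
Then Y → Y · (1 + 0.12)^5
     ≈ Y · 1.7623

Percentage change = ((1 + 0.12)^5 − 1) × 100% ≈ 76.2%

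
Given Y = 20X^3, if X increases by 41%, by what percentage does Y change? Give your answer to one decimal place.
180.3%

For Y = 20X^3:
If X → X(1 + 0.41)
Then Y → Y · (1 + 0.41)^3
     ≈ Y · 2.8032

Percentage change = ((1 + 0.41)^3 − 1) × 100% ≈ 180.3%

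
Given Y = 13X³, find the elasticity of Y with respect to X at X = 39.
Elasticity = 3

Elasticity = (dY/dX) · (X/Y)

dY/dX = 39·X²
At X = 39: dY/dX = 59319, Y = 771147

Elasticity = 59319 · (39 / 771147) = 3

Interpretation: for a small percentage change in X, the percentage change in Y is approximately 3.00 times as large.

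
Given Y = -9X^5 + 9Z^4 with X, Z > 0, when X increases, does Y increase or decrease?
Y decreases

Taking the partial derivative:
∂Y/∂X = -45X^4

∂Y/∂X = -45X^4 < 0 (assuming positive values)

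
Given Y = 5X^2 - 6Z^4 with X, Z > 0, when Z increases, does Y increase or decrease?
Y decreases

Taking the partial derivative:
∂Y/∂Z = -24Z^3

∂Y/∂Z = -24Z^3 < 0 (assuming positive values)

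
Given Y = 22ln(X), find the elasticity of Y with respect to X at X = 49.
Elasticity = 1/ln(49) ≈ 0.2569

Elasticity = (dY/dX) · (X/Y)

dY/dX = 22/X
At X = 49: dY/dX = 22/49, Y = 22·ln(49)

Elasticity = (22/49) · (49 / (22·ln(49))) = 1/ln(49) ≈ 0.2569

Interpretation: for a small percentage change in X, the percentage change in Y is approximately 0.26 times as large.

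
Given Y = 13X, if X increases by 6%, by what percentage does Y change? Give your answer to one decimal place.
6.0%

For Y = 13X:
If X → X(1 + 0.06)
Then Y → Y · (1 + 0.06)^1
     = Y · 1.0600

Percentage change = ((1 + 0.06)^1 − 1) × 100% = 6.0%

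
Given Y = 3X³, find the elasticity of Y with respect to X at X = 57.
Elasticity = 3

Elasticity = (dY/dX) · (X/Y)

dY/dX = 9·X²
At X = 57: dY/dX = 29241, Y = 555579

Elasticity = 29241 · (57 / 555579) = 3

Interpretation: for a small percentage change in X, the percentage change in Y is approximately 3.00 times as large.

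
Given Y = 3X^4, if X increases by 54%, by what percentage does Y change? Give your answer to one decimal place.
462.4%

For Y = 3X^4:
If X → X(1 + 0.54)
Then Y → Y · (1 + 0.54)^4
     ≈ Y · 5.6245

Percentage change = ((1 + 0.54)^4 − 1) × 100% ≈ 462.4%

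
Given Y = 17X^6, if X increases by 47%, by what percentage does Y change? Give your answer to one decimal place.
909.0%

For Y = 17X^6:
If X → X(1 + 0.47)
Then Y → Y · (1 + 0.47)^6
     ≈ Y · 10.0903

Percentage change = ((1 + 0.47)^6 − 1) × 100% ≈ 909.0%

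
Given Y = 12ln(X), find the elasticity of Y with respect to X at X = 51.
Elasticity = 1/ln(51) ≈ 0.2543

Elasticity = (dY/dX) · (X/Y)

dY/dX = 12/X
At X = 51: dY/dX = 4/17, Y = 12·ln(51)

Elasticity = (4/17) · (51 / (12·ln(51))) = 1/ln(51) ≈ 0.2543

Interpretation: for a small percentage change in X, the percentage change in Y is approximately 0.25 times as large.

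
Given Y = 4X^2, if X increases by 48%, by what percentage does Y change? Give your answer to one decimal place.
119.0%

For Y = 4X^2:
If X → X(1 + 0.48)
Then Y → Y · (1 + 0.48)^2
     = Y · 2.1904

Percentage change = ((1 + 0.48)^2 − 1) × 100% ≈ 119.0%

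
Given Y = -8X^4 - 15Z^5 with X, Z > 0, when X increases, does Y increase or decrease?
Y decreases

Taking the partial derivative:
∂Y/∂X = -32X^3

∂Y/∂X = -32X^3 < 0 (assuming positive values)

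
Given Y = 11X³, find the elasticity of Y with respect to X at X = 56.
Elasticity = 3

Elasticity = (dY/dX) · (X/Y)

dY/dX = 33·X²
At X = 56: dY/dX = 103488, Y = 1931776

Elasticity = 103488 · (56 / 1931776) = 3

Interpretation: for a small percentage change in X, the percentage change in Y is approximately 3.00 times as large.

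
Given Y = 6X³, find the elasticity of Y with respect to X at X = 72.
Elasticity = 3

Elasticity = (dY/dX) · (X/Y)

dY/dX = 18·X²
At X = 72: dY/dX = 93312, Y = 2239488

Elasticity = 93312 · (72 / 2239488) = 3

Interpretation: for a small percentage change in X, the percentage change in Y is approximately 3.00 times as large.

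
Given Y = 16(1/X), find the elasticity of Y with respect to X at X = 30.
Elasticity = -1

Elasticity = (dY/dX) · (X/Y)

dY/dX = -16/X²
At X = 30: dY/dX = -4/225, Y = 8/15

Elasticity = (-4/225) · (30 / (8/15)) = -1

Interpretation: for a small percentage change in X, the percentage change in Y is approximately -1.00 times as large.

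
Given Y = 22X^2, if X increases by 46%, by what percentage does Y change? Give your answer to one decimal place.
113.2%

For Y = 22X^2:
If X → X(1 + 0.46)
Then Y → Y · (1 + 0.46)^2
     = Y · 2.1316

Percentage change = ((1 + 0.46)^2 − 1) × 100% ≈ 113.2%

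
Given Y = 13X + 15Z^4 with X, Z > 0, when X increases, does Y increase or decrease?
Y increases

Taking the partial derivative:
∂Y/∂X = 13

∂Y/∂X = 13 > 0 (assuming positive values)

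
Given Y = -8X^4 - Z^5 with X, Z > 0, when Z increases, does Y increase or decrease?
Y decreases

Taking the partial derivative:
∂Y/∂Z = -5Z^4

∂Y/∂Z = -5Z^4 < 0 (assuming positive values)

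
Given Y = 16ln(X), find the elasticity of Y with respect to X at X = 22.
Elasticity = 1/ln(22) ≈ 0.3235

Elasticity = (dY/dX) · (X/Y)

dY/dX = 16/X
At X = 22: dY/dX = 8/11, Y = 16·ln(22)

Elasticity = (8/11) · (22 / (16·ln(22))) = 1/ln(22) ≈ 0.3235

Interpretation: for a small percentage change in X, the percentage change in Y is approximately 0.32 times as large.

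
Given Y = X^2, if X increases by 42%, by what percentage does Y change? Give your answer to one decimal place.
101.6%

For Y = X^2:
If X → X(1 + 0.42)
Then Y → Y · (1 + 0.42)^2
     = Y · 2.0164

Percentage change = ((1 + 0.42)^2 − 1) × 100% ≈ 101.6%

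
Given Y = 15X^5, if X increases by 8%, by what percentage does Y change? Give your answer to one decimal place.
46.9%

For Y = 15X^5:
If X → X(1 + 0.08)
Then Y → Y · (1 + 0.08)^5
     ≈ Y · 1.4693

Percentage change = ((1 + 0.08)^5 − 1) × 100% ≈ 46.9%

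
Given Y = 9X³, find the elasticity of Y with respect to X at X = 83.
Elasticity = 3

Elasticity = (dY/dX) · (X/Y)

dY/dX = 27·X²
At X = 83: dY/dX = 186003, Y = 5146083

Elasticity = 186003 · (83 / 5146083) = 3

Interpretation: for a small percentage change in X, the percentage change in Y is approximately 3.00 times as large.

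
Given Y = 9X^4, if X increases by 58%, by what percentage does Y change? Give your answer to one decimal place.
523.2%

For Y = 9X^4:
If X → X(1 + 0.58)
Then Y → Y · (1 + 0.58)^4
     ≈ Y · 6.2320

Percentage change = ((1 + 0.58)^4 − 1) × 100% ≈ 523.2%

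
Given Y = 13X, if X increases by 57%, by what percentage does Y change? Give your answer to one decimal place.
57.0%

For Y = 13X:
If X → X(1 + 0.57)
Then Y → Y · (1 + 0.57)^1
     = Y · 1.5700

Percentage change = ((1 + 0.57)^1 − 1) × 100% = 57.0%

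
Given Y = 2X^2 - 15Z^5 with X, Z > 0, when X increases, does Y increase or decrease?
Y increases

Taking the partial derivative:
∂Y/∂X = 4X

∂Y/∂X = 4X > 0 (assuming positive values)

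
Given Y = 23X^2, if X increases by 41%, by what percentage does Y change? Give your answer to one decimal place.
98.8%

For Y = 23X^2:
If X → X(1 + 0.41)
Then Y → Y · (1 + 0.41)^2
     = Y · 1.9881

Percentage change = ((1 + 0.41)^2 − 1) × 100% ≈ 98.8%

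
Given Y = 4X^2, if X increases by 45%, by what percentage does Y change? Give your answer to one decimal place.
110.3%

For Y = 4X^2:
If X → X(1 + 0.45)
Then Y → Y · (1 + 0.45)^2
     = Y · 2.1025

Percentage change = ((1 + 0.45)^2 − 1) × 100% ≈ 110.3%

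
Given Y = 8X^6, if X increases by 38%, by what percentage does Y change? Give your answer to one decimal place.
590.7%

For Y = 8X^6:
If X → X(1 + 0.38)
Then Y → Y · (1 + 0.38)^6
     ≈ Y · 6.9068

Percentage change = ((1 + 0.38)^6 − 1) × 100% ≈ 590.7%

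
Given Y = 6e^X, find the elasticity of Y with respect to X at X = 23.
Elasticity = 23

Elasticity = (dY/dX) · (X/Y)

dY/dX = 6·e^X
At X = 23: dY/dX = 6·e^23, Y = 6·e^23

Elasticity = (6·e^23) · (23 / (6·e^23)) = 23

Interpretation: for a small percentage change in X, the percentage change in Y is approximately 23.00 times as large.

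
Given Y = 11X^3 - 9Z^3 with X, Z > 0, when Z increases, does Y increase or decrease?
Y decreases

Taking the partial derivative:
∂Y/∂Z = -27Z^2

∂Y/∂Z = -27Z^2 < 0 (assuming positive values)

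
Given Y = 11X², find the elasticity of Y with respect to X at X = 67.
Elasticity = 2

Elasticity = (dY/dX) · (X/Y)

dY/dX = 22·X
At X = 67: dY/dX = 1474, Y = 49379

Elasticity = 1474 · (67 / 49379) = 2

Interpretation: for a small percentage change in X, the percentage change in Y is approximately 2.00 times as large.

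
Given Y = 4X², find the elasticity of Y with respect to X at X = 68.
Elasticity = 2

Elasticity = (dY/dX) · (X/Y)

dY/dX = 8·X
At X = 68: dY/dX = 544, Y = 18496

Elasticity = 544 · (68 / 18496) = 2

Interpretation: for a small percentage change in X, the percentage change in Y is approximately 2.00 times as large.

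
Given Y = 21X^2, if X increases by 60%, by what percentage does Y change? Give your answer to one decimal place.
156.0%

For Y = 21X^2:
If X → X(1 + 0.6)
Then Y → Y · (1 + 0.6)^2
     = Y · 2.5600

Percentage change = ((1 + 0.6)^2 − 1) × 100% = 156.0%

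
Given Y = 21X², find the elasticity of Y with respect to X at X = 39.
Elasticity = 2

Elasticity = (dY/dX) · (X/Y)

dY/dX = 42·X
At X = 39: dY/dX = 1638, Y = 31941

Elasticity = 1638 · (39 / 31941) = 2

Interpretation: for a small percentage change in X, the percentage change in Y is approximately 2.00 times as large.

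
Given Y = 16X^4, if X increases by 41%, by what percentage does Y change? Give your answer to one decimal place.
295.3%

For Y = 16X^4:
If X → X(1 + 0.41)
Then Y → Y · (1 + 0.41)^4
     ≈ Y · 3.9525

Percentage change = ((1 + 0.41)^4 − 1) × 100% ≈ 295.3%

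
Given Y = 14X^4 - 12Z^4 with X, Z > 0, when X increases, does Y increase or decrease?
Y increases

Taking the partial derivative:
∂Y/∂X = 56X^3

∂Y/∂X = 56X^3 > 0 (assuming positive values)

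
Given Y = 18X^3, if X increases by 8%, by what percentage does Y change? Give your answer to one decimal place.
26.0%

For Y = 18X^3:
If X → X(1 + 0.08)
Then Y → Y · (1 + 0.08)^3
     ≈ Y · 1.2597

Percentage change = ((1 + 0.08)^3 − 1) × 100% ≈ 26.0%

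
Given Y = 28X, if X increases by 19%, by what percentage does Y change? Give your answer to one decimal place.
19.0%

For Y = 28X:
If X → X(1 + 0.19)
Then Y → Y · (1 + 0.19)^1
     = Y · 1.1900

Percentage change = ((1 + 0.19)^1 − 1) × 100% = 19.0%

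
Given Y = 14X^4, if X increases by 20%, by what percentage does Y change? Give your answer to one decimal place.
107.4%

For Y = 14X^4:
If X → X(1 + 0.2)
Then Y → Y · (1 + 0.2)^4
     = Y · 2.0736

Percentage change = ((1 + 0.2)^4 − 1) × 100% ≈ 107.4%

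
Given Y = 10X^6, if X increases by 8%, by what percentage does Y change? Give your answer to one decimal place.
58.7%

For Y = 10X^6:
If X → X(1 + 0.08)
Then Y → Y · (1 + 0.08)^6
     ≈ Y · 1.5869

Percentage change = ((1 + 0.08)^6 − 1) × 100% ≈ 58.7%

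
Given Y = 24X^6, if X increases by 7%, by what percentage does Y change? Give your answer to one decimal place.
50.1%

For Y = 24X^6:
If X → X(1 + 0.07)
Then Y → Y · (1 + 0.07)^6
     ≈ Y · 1.5007

Percentage change = ((1 + 0.07)^6 − 1) × 100% ≈ 50.1%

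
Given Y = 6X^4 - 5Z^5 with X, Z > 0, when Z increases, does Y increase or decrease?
Y decreases

Taking the partial derivative:
∂Y/∂Z = -25Z^4

∂Y/∂Z = -25Z^4 < 0 (assuming positive values)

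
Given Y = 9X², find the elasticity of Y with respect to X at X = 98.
Elasticity = 2

Elasticity = (dY/dX) · (X/Y)

dY/dX = 18·X
At X = 98: dY/dX = 1764, Y = 86436

Elasticity = 1764 · (98 / 86436) = 2

Interpretation: for a small percentage change in X, the percentage change in Y is approximately 2.00 times as large.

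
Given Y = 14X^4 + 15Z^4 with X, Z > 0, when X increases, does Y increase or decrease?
Y increases

Taking the partial derivative:
∂Y/∂X = 56X^3

∂Y/∂X = 56X^3 > 0 (assuming positive values)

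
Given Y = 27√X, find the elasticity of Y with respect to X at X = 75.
Elasticity = 1/2

Elasticity = (dY/dX) · (X/Y)

dY/dX = 27/(2·√X)
At X = 75: dY/dX = 9·√3/10, Y = 135·√3

Elasticity = (9·√3/10) · (75 / (135·√3)) = 1/2

Interpretation: for a small percentage change in X, the percentage change in Y is approximately 0.50 times as large.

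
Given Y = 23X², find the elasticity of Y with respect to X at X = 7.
Elasticity = 2

Elasticity = (dY/dX) · (X/Y)

dY/dX = 46·X
At X = 7: dY/dX = 322, Y = 1127

Elasticity = 322 · (7 / 1127) = 2

Interpretation: for a small percentage change in X, the percentage change in Y is approximately 2.00 times as large.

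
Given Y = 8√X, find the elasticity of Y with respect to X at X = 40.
Elasticity = 1/2

Elasticity = (dY/dX) · (X/Y)

dY/dX = 4/√X
At X = 40: dY/dX = √10/5, Y = 16·√10

Elasticity = (√10/5) · (40 / (16·√10)) = 1/2

Interpretation: for a small percentage change in X, the percentage change in Y is approximately 0.50 times as large.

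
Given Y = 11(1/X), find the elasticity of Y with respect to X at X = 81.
Elasticity = -1

Elasticity = (dY/dX) · (X/Y)

dY/dX = -11/X²
At X = 81: dY/dX = -11/6561, Y = 11/81

Elasticity = (-11/6561) · (81 / (11/81)) = -1

Interpretation: for a small percentage change in X, the percentage change in Y is approximately -1.00 times as large.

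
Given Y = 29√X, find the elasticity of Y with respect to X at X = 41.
Elasticity = 1/2

Elasticity = (dY/dX) · (X/Y)

dY/dX = 29/(2·√X)
At X = 41: dY/dX = 29·√41/82, Y = 29·√41

Elasticity = (29·√41/82) · (41 / (29·√41)) = 1/2

Interpretation: for a small percentage change in X, the percentage change in Y is approximately 0.50 times as large.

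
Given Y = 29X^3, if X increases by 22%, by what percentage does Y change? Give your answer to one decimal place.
81.6%

For Y = 29X^3:
If X → X(1 + 0.22)
Then Y → Y · (1 + 0.22)^3
     ≈ Y · 1.8158

Percentage change = ((1 + 0.22)^3 − 1) × 100% ≈ 81.6%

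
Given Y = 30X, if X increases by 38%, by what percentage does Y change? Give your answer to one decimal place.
38.0%

For Y = 30X:
If X → X(1 + 0.38)
Then Y → Y · (1 + 0.38)^1
     = Y · 1.3800

Percentage change = ((1 + 0.38)^1 − 1) × 100% = 38.0%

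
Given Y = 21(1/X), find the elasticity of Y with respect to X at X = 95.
Elasticity = -1

Elasticity = (dY/dX) · (X/Y)

dY/dX = -21/X²
At X = 95: dY/dX = -21/9025, Y = 21/95

Elasticity = (-21/9025) · (95 / (21/95)) = -1

Interpretation: for a small percentage change in X, the percentage change in Y is approximately -1.00 times as large.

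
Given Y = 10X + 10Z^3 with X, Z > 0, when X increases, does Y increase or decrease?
Y increases

Taking the partial derivative:
∂Y/∂X = 10

∂Y/∂X = 10 > 0 (assuming positive values)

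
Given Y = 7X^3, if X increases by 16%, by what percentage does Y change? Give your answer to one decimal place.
56.1%

For Y = 7X^3:
If X → X(1 + 0.16)
Then Y → Y · (1 + 0.16)^3
     ≈ Y · 1.5609

Percentage change = ((1 + 0.16)^3 − 1) × 100% ≈ 56.1%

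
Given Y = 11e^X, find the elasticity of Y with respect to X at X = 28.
Elasticity = 28

Elasticity = (dY/dX) · (X/Y)

dY/dX = 11·e^X
At X = 28: dY/dX = 11·e^28, Y = 11·e^28

Elasticity = (11·e^28) · (28 / (11·e^28)) = 28

Interpretation: for a small percentage change in X, the percentage change in Y is approximately 28.00 times as large.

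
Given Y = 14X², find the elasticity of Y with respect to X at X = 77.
Elasticity = 2

Elasticity = (dY/dX) · (X/Y)

dY/dX = 28·X
At X = 77: dY/dX = 2156, Y = 83006

Elasticity = 2156 · (77 / 83006) = 2

Interpretation: for a small percentage change in X, the percentage change in Y is approximately 2.00 times as large.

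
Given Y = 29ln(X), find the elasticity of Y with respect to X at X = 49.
Elasticity = 1/ln(49) ≈ 0.2569

Elasticity = (dY/dX) · (X/Y)

dY/dX = 29/X
At X = 49: dY/dX = 29/49, Y = 29·ln(49)

Elasticity = (29/49) · (49 / (29·ln(49))) = 1/ln(49) ≈ 0.2569

Interpretation: for a small percentage change in X, the percentage change in Y is approximately 0.26 times as large.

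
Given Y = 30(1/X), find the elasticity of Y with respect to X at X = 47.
Elasticity = -1

Elasticity = (dY/dX) · (X/Y)

dY/dX = -30/X²
At X = 47: dY/dX = -30/2209, Y = 30/47

Elasticity = (-30/2209) · (47 / (30/47)) = -1

Interpretation: for a small percentage change in X, the percentage change in Y is approximately -1.00 times as large.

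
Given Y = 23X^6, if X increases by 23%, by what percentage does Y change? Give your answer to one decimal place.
246.3%

For Y = 23X^6:
If X → X(1 + 0.23)
Then Y → Y · (1 + 0.23)^6
     ≈ Y · 3.4628

Percentage change = ((1 + 0.23)^6 − 1) × 100% ≈ 246.3%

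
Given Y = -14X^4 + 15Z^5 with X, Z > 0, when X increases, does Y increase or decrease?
Y decreases

Taking the partial derivative:
∂Y/∂X = -56X^3

∂Y/∂X = -56X^3 < 0 (assuming positive values)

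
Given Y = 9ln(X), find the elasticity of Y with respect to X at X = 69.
Elasticity = 1/ln(69) ≈ 0.2362

Elasticity = (dY/dX) · (X/Y)

dY/dX = 9/X
At X = 69: dY/dX = 3/23, Y = 9·ln(69)

Elasticity = (3/23) · (69 / (9·ln(69))) = 1/ln(69) ≈ 0.2362

Interpretation: for a small percentage change in X, the percentage change in Y is approximately 0.24 times as large.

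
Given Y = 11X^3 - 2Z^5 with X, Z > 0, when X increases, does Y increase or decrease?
Y increases

Taking the partial derivative:
∂Y/∂X = 33X^2

∂Y/∂X = 33X^2 > 0 (assuming positive values)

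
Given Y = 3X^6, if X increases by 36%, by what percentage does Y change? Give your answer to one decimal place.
532.8%

For Y = 3X^6:
If X → X(1 + 0.36)
Then Y → Y · (1 + 0.36)^6
     ≈ Y · 6.3275

Percentage change = ((1 + 0.36)^6 − 1) × 100% ≈ 532.8%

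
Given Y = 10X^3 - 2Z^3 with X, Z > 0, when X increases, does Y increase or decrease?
Y increases

Taking the partial derivative:
∂Y/∂X = 30X^2

∂Y/∂X = 30X^2 > 0 (assuming positive values)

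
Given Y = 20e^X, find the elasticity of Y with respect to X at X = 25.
Elasticity = 25

Elasticity = (dY/dX) · (X/Y)

dY/dX = 20·e^X
At X = 25: dY/dX = 20·e^25, Y = 20·e^25

Elasticity = (20·e^25) · (25 / (20·e^25)) = 25

Interpretation: for a small percentage change in X, the percentage change in Y is approximately 25.00 times as large.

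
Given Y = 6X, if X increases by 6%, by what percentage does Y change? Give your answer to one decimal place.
6.0%

For Y = 6X:
If X → X(1 + 0.06)
Then Y → Y · (1 + 0.06)^1
     = Y · 1.0600

Percentage change = ((1 + 0.06)^1 − 1) × 100% = 6.0%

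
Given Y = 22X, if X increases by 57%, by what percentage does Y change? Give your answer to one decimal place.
57.0%

For Y = 22X:
If X → X(1 + 0.57)
Then Y → Y · (1 + 0.57)^1
     = Y · 1.5700

Percentage change = ((1 + 0.57)^1 − 1) × 100% = 57.0%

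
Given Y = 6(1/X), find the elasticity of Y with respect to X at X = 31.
Elasticity = -1

Elasticity = (dY/dX) · (X/Y)

dY/dX = -6/X²
At X = 31: dY/dX = -6/961, Y = 6/31

Elasticity = (-6/961) · (31 / (6/31)) = -1

Interpretation: for a small percentage change in X, the percentage change in Y is approximately -1.00 times as large.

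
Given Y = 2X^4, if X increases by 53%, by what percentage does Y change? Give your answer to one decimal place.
448.0%

For Y = 2X^4:
If X → X(1 + 0.53)
Then Y → Y · (1 + 0.53)^4
     ≈ Y · 5.4798

Percentage change = ((1 + 0.53)^4 − 1) × 100% ≈ 448.0%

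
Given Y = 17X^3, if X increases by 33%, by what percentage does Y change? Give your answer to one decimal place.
135.3%

For Y = 17X^3:
If X → X(1 + 0.33)
Then Y → Y · (1 + 0.33)^3
     ≈ Y · 2.3526

Percentage change = ((1 + 0.33)^3 − 1) × 100% ≈ 135.3%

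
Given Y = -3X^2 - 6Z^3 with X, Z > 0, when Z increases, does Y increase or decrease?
Y decreases

Taking the partial derivative:
∂Y/∂Z = -18Z^2

∂Y/∂Z = -18Z^2 < 0 (assuming positive values)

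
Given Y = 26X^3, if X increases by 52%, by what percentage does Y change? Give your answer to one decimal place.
251.2%

For Y = 26X^3:
If X → X(1 + 0.52)
Then Y → Y · (1 + 0.52)^3
     ≈ Y · 3.5118

Percentage change = ((1 + 0.52)^3 − 1) × 100% ≈ 251.2%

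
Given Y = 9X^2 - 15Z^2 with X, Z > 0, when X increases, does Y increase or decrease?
Y increases

Taking the partial derivative:
∂Y/∂X = 18X

∂Y/∂X = 18X > 0 (assuming positive values)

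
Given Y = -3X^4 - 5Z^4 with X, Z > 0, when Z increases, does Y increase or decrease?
Y decreases

Taking the partial derivative:
∂Y/∂Z = -20Z^3

∂Y/∂Z = -20Z^3 < 0 (assuming positive values)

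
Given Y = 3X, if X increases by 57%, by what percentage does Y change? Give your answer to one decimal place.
57.0%

For Y = 3X:
If X → X(1 + 0.57)
Then Y → Y · (1 + 0.57)^1
     = Y · 1.5700

Percentage change = ((1 + 0.57)^1 − 1) × 100% = 57.0%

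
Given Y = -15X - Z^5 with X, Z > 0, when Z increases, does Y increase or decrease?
Y decreases

Taking the partial derivative:
∂Y/∂Z = -5Z^4

∂Y/∂Z = -5Z^4 < 0 (assuming positive values)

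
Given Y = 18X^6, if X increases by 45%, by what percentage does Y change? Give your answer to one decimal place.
829.4%

For Y = 18X^6:
If X → X(1 + 0.45)
Then Y → Y · (1 + 0.45)^6
     ≈ Y · 9.2941

Percentage change = ((1 + 0.45)^6 − 1) × 100% ≈ 829.4%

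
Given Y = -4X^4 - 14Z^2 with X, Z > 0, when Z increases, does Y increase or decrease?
Y decreases

Taking the partial derivative:
∂Y/∂Z = -28Z

∂Y/∂Z = -28Z < 0 (assuming positive values)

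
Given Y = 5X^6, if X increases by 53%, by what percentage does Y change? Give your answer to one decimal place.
1182.8%

For Y = 5X^6:
If X → X(1 + 0.53)
Then Y → Y · (1 + 0.53)^6
     ≈ Y · 12.8277

Percentage change = ((1 + 0.53)^6 − 1) × 100% ≈ 1182.8%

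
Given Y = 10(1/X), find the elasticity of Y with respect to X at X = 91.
Elasticity = -1

Elasticity = (dY/dX) · (X/Y)

dY/dX = -10/X²
At X = 91: dY/dX = -10/8281, Y = 10/91

Elasticity = (-10/8281) · (91 / (10/91)) = -1

Interpretation: for a small percentage change in X, the percentage change in Y is approximately -1.00 times as large.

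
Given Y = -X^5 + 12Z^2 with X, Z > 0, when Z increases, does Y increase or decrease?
Y increases

Taking the partial derivative:
∂Y/∂Z = 24Z

∂Y/∂Z = 24Z > 0 (assuming positive values)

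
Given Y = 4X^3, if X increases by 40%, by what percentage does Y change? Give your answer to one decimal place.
174.4%

For Y = 4X^3:
If X → X(1 + 0.4)
Then Y → Y · (1 + 0.4)^3
     = Y · 2.7440

Percentage change = ((1 + 0.4)^3 − 1) × 100% = 174.4%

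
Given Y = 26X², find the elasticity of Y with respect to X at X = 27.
Elasticity = 2

Elasticity = (dY/dX) · (X/Y)

dY/dX = 52·X
At X = 27: dY/dX = 1404, Y = 18954

Elasticity = 1404 · (27 / 18954) = 2

Interpretation: for a small percentage change in X, the percentage change in Y is approximately 2.00 times as large.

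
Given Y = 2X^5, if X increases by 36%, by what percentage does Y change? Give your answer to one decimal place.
365.3%

For Y = 2X^5:
If X → X(1 + 0.36)
Then Y → Y · (1 + 0.36)^5
     ≈ Y · 4.6526

Percentage change = ((1 + 0.36)^5 − 1) × 100% ≈ 365.3%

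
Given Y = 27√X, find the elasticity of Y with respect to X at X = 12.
Elasticity = 1/2

Elasticity = (dY/dX) · (X/Y)

dY/dX = 27/(2·√X)
At X = 12: dY/dX = 9·√3/4, Y = 54·√3

Elasticity = (9·√3/4) · (12 / (54·√3)) = 1/2

Interpretation: for a small percentage change in X, the percentage change in Y is approximately 0.50 times as large.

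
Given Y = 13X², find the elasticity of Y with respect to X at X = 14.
Elasticity = 2

Elasticity = (dY/dX) · (X/Y)

dY/dX = 26·X
At X = 14: dY/dX = 364, Y = 2548

Elasticity = 364 · (14 / 2548) = 2

Interpretation: for a small percentage change in X, the percentage change in Y is approximately 2.00 times as large.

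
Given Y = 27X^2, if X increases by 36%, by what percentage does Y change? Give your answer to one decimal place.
85.0%

For Y = 27X^2:
If X → X(1 + 0.36)
Then Y → Y · (1 + 0.36)^2
     = Y · 1.8496

Percentage change = ((1 + 0.36)^2 − 1) × 100% ≈ 85.0%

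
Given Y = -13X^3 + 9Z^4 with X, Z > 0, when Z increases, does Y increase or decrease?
Y increases

Taking the partial derivative:
∂Y/∂Z = 36Z^3

∂Y/∂Z = 36Z^3 > 0 (assuming positive values)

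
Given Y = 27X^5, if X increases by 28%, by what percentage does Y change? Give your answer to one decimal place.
243.6%

For Y = 27X^5:
If X → X(1 + 0.28)
Then Y → Y · (1 + 0.28)^5
     ≈ Y · 3.4360

Percentage change = ((1 + 0.28)^5 − 1) × 100% ≈ 243.6%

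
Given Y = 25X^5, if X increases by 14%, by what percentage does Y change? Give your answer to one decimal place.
92.5%

For Y = 25X^5:
If X → X(1 + 0.14)
Then Y → Y · (1 + 0.14)^5
     ≈ Y · 1.9254

Percentage change = ((1 + 0.14)^5 − 1) × 100% ≈ 92.5%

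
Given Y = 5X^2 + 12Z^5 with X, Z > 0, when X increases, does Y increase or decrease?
Y increases

Taking the partial derivative:
∂Y/∂X = 10X

∂Y/∂X = 10X > 0 (assuming positive values)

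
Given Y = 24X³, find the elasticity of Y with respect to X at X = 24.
Elasticity = 3

Elasticity = (dY/dX) · (X/Y)

dY/dX = 72·X²
At X = 24: dY/dX = 41472, Y = 331776

Elasticity = 41472 · (24 / 331776) = 3

Interpretation: for a small percentage change in X, the percentage change in Y is approximately 3.00 times as large.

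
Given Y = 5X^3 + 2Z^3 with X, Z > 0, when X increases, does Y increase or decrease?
Y increases

Taking the partial derivative:
∂Y/∂X = 15X^2

∂Y/∂X = 15X^2 > 0 (assuming positive values)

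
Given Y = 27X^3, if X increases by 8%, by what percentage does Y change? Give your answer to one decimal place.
26.0%

For Y = 27X^3:
If X → X(1 + 0.08)
Then Y → Y · (1 + 0.08)^3
     ≈ Y · 1.2597

Percentage change = ((1 + 0.08)^3 − 1) × 100% ≈ 26.0%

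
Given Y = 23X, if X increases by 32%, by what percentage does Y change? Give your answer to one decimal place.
32.0%

For Y = 23X:
If X → X(1 + 0.32)
Then Y → Y · (1 + 0.32)^1
     = Y · 1.3200

Percentage change = ((1 + 0.32)^1 − 1) × 100% = 32.0%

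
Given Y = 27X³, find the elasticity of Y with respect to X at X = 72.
Elasticity = 3

Elasticity = (dY/dX) · (X/Y)

dY/dX = 81·X²
At X = 72: dY/dX = 419904, Y = 10077696

Elasticity = 419904 · (72 / 10077696) = 3

Interpretation: for a small percentage change in X, the percentage change in Y is approximately 3.00 times as large.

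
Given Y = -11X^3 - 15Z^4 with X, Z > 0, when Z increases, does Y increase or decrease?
Y decreases

Taking the partial derivative:
∂Y/∂Z = -60Z^3

∂Y/∂Z = -60Z^3 < 0 (assuming positive values)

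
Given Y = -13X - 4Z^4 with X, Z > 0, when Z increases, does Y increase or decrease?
Y decreases

Taking the partial derivative:
∂Y/∂Z = -16Z^3

∂Y/∂Z = -16Z^3 < 0 (assuming positive values)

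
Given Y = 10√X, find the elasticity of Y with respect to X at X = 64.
Elasticity = 1/2

Elasticity = (dY/dX) · (X/Y)

dY/dX = 5/√X
At X = 64: dY/dX = 5/8, Y = 80

Elasticity = (5/8) · (64 / 80) = 1/2

Interpretation: for a small percentage change in X, the percentage change in Y is approximately 0.50 times as large.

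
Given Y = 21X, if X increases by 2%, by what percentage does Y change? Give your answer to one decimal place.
2.0%

For Y = 21X:
If X → X(1 + 0.02)
Then Y → Y · (1 + 0.02)^1
     = Y · 1.0200

Percentage change = ((1 + 0.02)^1 − 1) × 100% = 2.0%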